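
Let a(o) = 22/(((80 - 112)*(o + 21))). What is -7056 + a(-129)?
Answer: -12192757/1728 ≈ -7056.0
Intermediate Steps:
a(o) = 22/(-672 - 32*o) (a(o) = 22/((-32*(21 + o))) = 22/(-672 - 32*o))
-7056 + a(-129) = -7056 - 11/(336 + 16*(-129)) = -7056 - 11/(336 - 2064) = -7056 - 11/(-1728) = -7056 - 11*(-1/1728) = -7056 + 11/1728 = -12192757/1728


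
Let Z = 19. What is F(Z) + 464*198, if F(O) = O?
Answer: 91891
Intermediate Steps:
F(Z) + 464*198 = 19 + 464*198 = 19 + 91872 = 91891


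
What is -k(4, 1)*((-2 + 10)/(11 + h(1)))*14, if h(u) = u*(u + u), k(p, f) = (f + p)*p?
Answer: -2240/13 ≈ -172.31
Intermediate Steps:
k(p, f) = p*(f + p)
h(u) = 2*u² (h(u) = u*(2*u) = 2*u²)
-k(4, 1)*((-2 + 10)/(11 + h(1)))*14 = -(4*(1 + 4))*((-2 + 10)/(11 + 2*1²))*14 = -(4*5)*(8/(11 + 2*1))*14 = -20*(8/(11 + 2))*14 = -20*(8/13)*14 = -160*14/13 = -1*2240/13 = -2240/13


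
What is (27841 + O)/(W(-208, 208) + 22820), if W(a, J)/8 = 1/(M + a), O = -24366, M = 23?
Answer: 642875/4221692 ≈ 0.15228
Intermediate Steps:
W(a, J) = 8/(23 + a)
(27841 + O)/(W(-208, 208) + 22820) = (27841 - 24366)/(8/(23 - 208) + 22820) = 3475/(8/(-185) + 22820) = 3475/(8*(-1/185) + 22820) = 3475/(-8/185 + 22820) = 3475/(4221692/185) = 3475*(185/4221692) = 642875/4221692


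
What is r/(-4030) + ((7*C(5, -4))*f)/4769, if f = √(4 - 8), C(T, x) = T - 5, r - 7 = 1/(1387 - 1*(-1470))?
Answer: -2000/1151371 ≈ -0.0017371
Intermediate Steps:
r = 20000/2857 (r = 7 + 1/(1387 - 1*(-1470)) = 7 + 1/(1387 + 1470) = 7 + 1/2857 = 20000/2857 ≈ 7.0004)
C(T, x) = -5 + T
f = 2*I (f = √(-4) = 2*I ≈ 2.0*I)
r/(-4030) + ((7*C(5, -4))*f)/4769 = (20000/2857)/(-4030) + ((7*(-5 + 5))*(2*I))/4769 = (20000/2857)*(-1/4030) + ((7*0)*(2*I))*(1/4769) = -2000/1151371 + (0*(2*I))*(1/4769) = -2000/1151371 + 0*(1/4769) = -2000/1151371 + 0 = -2000/1151371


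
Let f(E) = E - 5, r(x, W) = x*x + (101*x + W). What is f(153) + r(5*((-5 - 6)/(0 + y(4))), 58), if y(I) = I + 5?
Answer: -30284/81 ≈ -373.88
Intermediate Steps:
y(I) = 5 + I
r(x, W) = W + x**2 + 101*x (r(x, W) = x**2 + (W + 101*x) = W + x**2 + 101*x)
f(E) = -5 + E
f(153) + r(5*((-5 - 6)/(0 + y(4))), 58) = (-5 + 153) + (58 + (5*((-5 - 6)/(0 + (5 + 4))))**2 + 101*(5*((-5 - 6)/(0 + (5 + 4))))) = 148 + (58 + (5*(-11/(0 + 9)))**2 + 101*(5*(-11/(0 + 9)))) = 148 + (58 + (5*(-11/9))**2 + 101*(5*(-11/9))) = 148 + (58 + (-55/9)**2 + 101*(-55/9)) = 148 + (58 + 3025/81 - 5555/9) = 148 - 42272/81 = -30284/81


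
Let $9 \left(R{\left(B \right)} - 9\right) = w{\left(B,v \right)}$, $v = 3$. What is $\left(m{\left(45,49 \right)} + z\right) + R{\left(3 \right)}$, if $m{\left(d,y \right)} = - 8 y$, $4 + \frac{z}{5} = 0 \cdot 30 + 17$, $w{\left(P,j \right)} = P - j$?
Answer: $-318$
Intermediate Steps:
$z = 65$ ($z = -20 + 5 \left(0 \cdot 30 + 17\right) = -20 + 5 \left(0 + 17\right) = -20 + 5 \cdot 17 = -20 + 85 = 65$)
$R{\left(B \right)} = \frac{26}{3} + \frac{B}{9}$ ($R{\left(B \right)} = 9 + \frac{B - 3}{9} = 9 + \frac{-3 + B}{9} = 9 + \left(- \frac{1}{3} + \frac{B}{9}\right) = \frac{26}{3} + \frac{B}{9}$)
$\left(m{\left(45,49 \right)} + z\right) + R{\left(3 \right)} = \left(\left(-8\right) 49 + 65\right) + \left(\frac{26}{3} + \frac{1}{9} \cdot 3\right) = \left(-392 + 65\right) + \left(\frac{26}{3} + \frac{1}{3}\right) = -327 + 9 = -318$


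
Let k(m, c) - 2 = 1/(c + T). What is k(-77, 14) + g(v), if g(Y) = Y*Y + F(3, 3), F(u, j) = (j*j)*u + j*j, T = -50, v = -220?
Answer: 1743767/36 ≈ 48438.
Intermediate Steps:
F(u, j) = j² + u*j² (F(u, j) = j²*u + j² = u*j² + j² = j² + u*j²)
g(Y) = 36 + Y² (g(Y) = Y*Y + 3²*(1 + 3) = Y² + 9*4 = Y² + 36 = 36 + Y²)
k(m, c) = 2 + 1/(-50 + c) (k(m, c) = 2 + 1/(c - 50) = 2 + 1/(-50 + c))
k(-77, 14) + g(v) = (-99 + 2*14)/(-50 + 14) + (36 + (-220)²) = (-99 + 28)/(-36) + (36 + 48400) = -1/36*(-71) + 48436 = 71/36 + 48436 = 1743767/36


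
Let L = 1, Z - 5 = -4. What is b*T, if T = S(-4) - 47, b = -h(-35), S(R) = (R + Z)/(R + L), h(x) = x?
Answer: -1610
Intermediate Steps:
Z = 1 (Z = 5 - 4 = 1)
S(R) = 1 (S(R) = (R + 1)/(R + 1) = (1 + R)/(1 + R) = 1)
b = 35 (b = -1*(-35) = 35)
T = -46 (T = 1 - 47 = -46)
b*T = 35*(-46) = -1610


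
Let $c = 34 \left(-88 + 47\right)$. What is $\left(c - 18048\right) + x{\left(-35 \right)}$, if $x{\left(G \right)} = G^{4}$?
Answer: $1481183$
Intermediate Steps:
$c = -1394$ ($c = 34 \left(-41\right) = -1394$)
$\left(c - 18048\right) + x{\left(-35 \right)} = \left(-1394 - 18048\right) + \left(-35\right)^{4} = \left(-1394 - 18048\right) + 1500625 = -19442 + 1500625 = 1481183$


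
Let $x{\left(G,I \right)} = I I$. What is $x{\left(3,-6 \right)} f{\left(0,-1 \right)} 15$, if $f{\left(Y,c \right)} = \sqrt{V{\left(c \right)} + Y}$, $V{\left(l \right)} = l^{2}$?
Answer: $540$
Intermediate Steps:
$x{\left(G,I \right)} = I^{2}$
$f{\left(Y,c \right)} = \sqrt{Y + c^{2}}$ ($f{\left(Y,c \right)} = \sqrt{c^{2} + Y} = \sqrt{Y + c^{2}}$)
$x{\left(3,-6 \right)} f{\left(0,-1 \right)} 15 = \left(-6\right)^{2} \sqrt{0 + \left(-1\right)^{2}} \cdot 15 = 36 \sqrt{0 + 1} \cdot 15 = 36 \sqrt{1} \cdot 15 = 36 \cdot 1 \cdot 15 = 36 \cdot 15 = 540$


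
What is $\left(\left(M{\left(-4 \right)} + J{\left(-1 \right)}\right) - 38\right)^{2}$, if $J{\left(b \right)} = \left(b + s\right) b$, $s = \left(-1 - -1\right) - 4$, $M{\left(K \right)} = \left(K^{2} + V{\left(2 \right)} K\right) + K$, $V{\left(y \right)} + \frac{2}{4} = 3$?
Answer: $961$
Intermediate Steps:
$V{\left(y \right)} = \frac{5}{2}$ ($V{\left(y \right)} = - \frac{1}{2} + 3 = \frac{5}{2}$)
$M{\left(K \right)} = K^{2} + \frac{7 K}{2}$ ($M{\left(K \right)} = \left(K^{2} + \frac{5 K}{2}\right) + K = K^{2} + \frac{7 K}{2}$)
$s = -4$ ($s = \left(-1 + 1\right) - 4 = 0 - 4 = -4$)
$J{\left(b \right)} = b \left(-4 + b\right)$ ($J{\left(b \right)} = \left(b - 4\right) b = \left(-4 + b\right) b = b \left(-4 + b\right)$)
$\left(\left(M{\left(-4 \right)} + J{\left(-1 \right)}\right) - 38\right)^{2} = \left(\left(\frac{1}{2} \left(-4\right) \left(7 + 2 \left(-4\right)\right) - \left(-4 - 1\right)\right) - 38\right)^{2} = \left(\left(\frac{1}{2} \left(-4\right) \left(7 - 8\right) - -5\right) - 38\right)^{2} = \left(\left(\frac{1}{2} \left(-4\right) \left(-1\right) + 5\right) - 38\right)^{2} = \left(\left(2 + 5\right) - 38\right)^{2} = \left(7 - 38\right)^{2} = \left(-31\right)^{2} = 961$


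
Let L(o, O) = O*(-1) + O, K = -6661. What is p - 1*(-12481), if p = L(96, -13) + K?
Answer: 5820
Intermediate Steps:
L(o, O) = 0 (L(o, O) = -O + O = 0)
p = -6661 (p = 0 - 6661 = -6661)
p - 1*(-12481) = -6661 - 1*(-12481) = -6661 + 12481 = 5820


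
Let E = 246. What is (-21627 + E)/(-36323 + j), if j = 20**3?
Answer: 7127/9441 ≈ 0.75490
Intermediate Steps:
j = 8000
(-21627 + E)/(-36323 + j) = (-21627 + 246)/(-36323 + 8000) = -21381/(-28323) = -21381*(-1/28323) = 7127/9441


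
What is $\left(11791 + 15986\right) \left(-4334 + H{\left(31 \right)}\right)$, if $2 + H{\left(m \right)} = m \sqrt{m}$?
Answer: $-120441072 + 861087 \sqrt{31} \approx -1.1565 \cdot 10^{8}$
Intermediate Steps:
$H{\left(m \right)} = -2 + m^{\frac{3}{2}}$ ($H{\left(m \right)} = -2 + m \sqrt{m} = -2 + m^{\frac{3}{2}}$)
$\left(11791 + 15986\right) \left(-4334 + H{\left(31 \right)}\right) = \left(11791 + 15986\right) \left(-4334 - \left(2 - 31^{\frac{3}{2}}\right)\right) = 27777 \left(-4334 - \left(2 - 31 \sqrt{31}\right)\right) = 27777 \left(-4336 + 31 \sqrt{31}\right) = -120441072 + 861087 \sqrt{31}$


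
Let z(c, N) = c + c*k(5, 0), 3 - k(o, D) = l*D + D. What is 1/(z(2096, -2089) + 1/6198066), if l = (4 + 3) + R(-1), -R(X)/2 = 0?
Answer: 6198066/51964585345 ≈ 0.00011927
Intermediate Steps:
R(X) = 0 (R(X) = -2*0 = 0)
l = 7 (l = (4 + 3) + 0 = 7 + 0 = 7)
k(o, D) = 3 - 8*D (k(o, D) = 3 - (7*D + D) = 3 - 8*D)
z(c, N) = 4*c (z(c, N) = c + c*(3 - 8*0) = c + c*(3 + 0) = c + c*3 = c + 3*c = 4*c)
1/(z(2096, -2089) + 1/6198066) = 1/(4*2096 + 1/6198066) = 1/(8384 + 1/6198066) = 1/(51964585345/6198066) = 6198066/51964585345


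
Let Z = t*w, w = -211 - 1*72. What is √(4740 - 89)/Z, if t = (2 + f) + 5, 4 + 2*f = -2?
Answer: -√4651/1132 ≈ -0.060246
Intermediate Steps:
w = -283 (w = -211 - 72 = -283)
f = -3 (f = -2 + (½)*(-2) = -2 - 1 = -3)
t = 4 (t = (2 - 3) + 5 = -1 + 5 = 4)
Z = -1132 (Z = 4*(-283) = -1132)
√(4740 - 89)/Z = √(4740 - 89)/(-1132) = √4651*(-1/1132) = -√4651/1132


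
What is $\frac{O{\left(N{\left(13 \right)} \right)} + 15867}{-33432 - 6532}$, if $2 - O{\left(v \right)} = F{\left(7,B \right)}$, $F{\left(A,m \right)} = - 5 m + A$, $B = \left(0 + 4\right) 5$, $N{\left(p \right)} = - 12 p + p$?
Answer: $- \frac{7981}{19982} \approx -0.39941$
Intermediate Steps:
$N{\left(p \right)} = - 11 p$
$B = 20$ ($B = 4 \cdot 5 = 20$)
$F{\left(A,m \right)} = A - 5 m$
$O{\left(v \right)} = 95$ ($O{\left(v \right)} = 2 - \left(7 - 100\right) = 2 - -93 = 2 + 93 = 95$)
$\frac{O{\left(N{\left(13 \right)} \right)} + 15867}{-33432 - 6532} = \frac{95 + 15867}{-33432 - 6532} = \frac{15962}{-39964} = 15962 \left(- \frac{1}{39964}\right) = - \frac{7981}{19982}$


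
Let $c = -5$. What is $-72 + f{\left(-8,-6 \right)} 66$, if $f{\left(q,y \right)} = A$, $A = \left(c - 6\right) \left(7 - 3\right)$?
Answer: $-2976$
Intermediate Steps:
$A = -44$ ($A = \left(-5 - 6\right) \left(7 - 3\right) = \left(-11\right) 4 = -44$)
$f{\left(q,y \right)} = -44$
$-72 + f{\left(-8,-6 \right)} 66 = -72 - 2904 = -2976$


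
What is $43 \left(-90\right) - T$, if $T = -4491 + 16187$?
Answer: $-15566$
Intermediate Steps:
$T = 11696$
$43 \left(-90\right) - T = 43 \left(-90\right) - 11696 = -3870 - 11696 = -15566$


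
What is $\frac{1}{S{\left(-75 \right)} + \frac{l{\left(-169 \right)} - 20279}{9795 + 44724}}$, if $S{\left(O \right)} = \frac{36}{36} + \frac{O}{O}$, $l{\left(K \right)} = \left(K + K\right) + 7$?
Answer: $\frac{18173}{29476} \approx 0.61654$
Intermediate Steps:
$l{\left(K \right)} = 7 + 2 K$ ($l{\left(K \right)} = 2 K + 7 = 7 + 2 K$)
$S{\left(O \right)} = 2$ ($S{\left(O \right)} = 36 \cdot \frac{1}{36} + 1 = 1 + 1 = 2$)
$\frac{1}{S{\left(-75 \right)} + \frac{l{\left(-169 \right)} - 20279}{9795 + 44724}} = \frac{1}{2 + \frac{\left(7 + 2 \left(-169\right)\right) - 20279}{9795 + 44724}} = \frac{1}{2 + \frac{\left(7 - 338\right) - 20279}{54519}} = \frac{1}{2 + \left(-331 - 20279\right) \frac{1}{54519}} = \frac{1}{2 - \frac{6870}{18173}} = \frac{1}{\frac{29476}{18173}} = \frac{18173}{29476}$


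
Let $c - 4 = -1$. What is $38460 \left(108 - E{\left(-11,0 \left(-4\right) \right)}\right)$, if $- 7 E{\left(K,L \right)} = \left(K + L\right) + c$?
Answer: $\frac{28768080}{7} \approx 4.1097 \cdot 10^{6}$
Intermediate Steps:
$c = 3$ ($c = 4 - 1 = 3$)
$E{\left(K,L \right)} = - \frac{3}{7} - \frac{K}{7} - \frac{L}{7}$ ($E{\left(K,L \right)} = - \frac{\left(K + L\right) + 3}{7} = - \frac{3 + K + L}{7} = - \frac{3}{7} - \frac{K}{7} - \frac{L}{7}$)
$38460 \left(108 - E{\left(-11,0 \left(-4\right) \right)}\right) = 38460 \left(108 - \left(- \frac{3}{7} - - \frac{11}{7} - \frac{0 \left(-4\right)}{7}\right)\right) = 38460 \left(108 - \left(- \frac{3}{7} + \frac{11}{7} - 0\right)\right) = 38460 \left(108 - \left(- \frac{3}{7} + \frac{11}{7} + 0\right)\right) = 38460 \left(108 - \frac{8}{7}\right) = 38460 \cdot \frac{748}{7} = \frac{28768080}{7}$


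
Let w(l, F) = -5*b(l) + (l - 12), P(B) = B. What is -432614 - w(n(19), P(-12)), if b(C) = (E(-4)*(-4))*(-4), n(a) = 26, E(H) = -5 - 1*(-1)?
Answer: -432948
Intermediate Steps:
E(H) = -4 (E(H) = -5 + 1 = -4)
b(C) = -64 (b(C) = -4*(-4)*(-4) = 16*(-4) = -64)
w(l, F) = 308 + l (w(l, F) = -5*(-64) + (l - 12) = 320 + (-12 + l) = 308 + l)
-432614 - w(n(19), P(-12)) = -432614 - (308 + 26) = -432614 - 1*334 = -432614 - 334 = -432948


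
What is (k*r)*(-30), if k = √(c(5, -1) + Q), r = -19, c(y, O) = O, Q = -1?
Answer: 570*I*√2 ≈ 806.1*I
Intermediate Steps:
k = I*√2 (k = √(-1 - 1) = √(-2) = I*√2 ≈ 1.4142*I)
(k*r)*(-30) = ((I*√2)*(-19))*(-30) = -19*I*√2*(-30) = 570*I*√2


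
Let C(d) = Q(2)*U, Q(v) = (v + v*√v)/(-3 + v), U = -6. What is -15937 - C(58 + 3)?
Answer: -15949 - 12*√2 ≈ -15966.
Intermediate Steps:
Q(v) = (v + v^(3/2))/(-3 + v)
C(d) = 12 + 12*√2 (C(d) = ((2 + 2^(3/2))/(-3 + 2))*(-6) = ((2 + 2*√2)/(-1))*(-6) = -(2 + 2*√2)*(-6) = (-2 - 2*√2)*(-6) = 12 + 12*√2)
-15937 - C(58 + 3) = -15937 - (12 + 12*√2) = -15937 + (-12 - 12*√2) = -15949 - 12*√2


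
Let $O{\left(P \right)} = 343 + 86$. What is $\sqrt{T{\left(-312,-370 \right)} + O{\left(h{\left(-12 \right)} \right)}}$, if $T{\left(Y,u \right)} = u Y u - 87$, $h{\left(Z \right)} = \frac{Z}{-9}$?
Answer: $i \sqrt{42712458} \approx 6535.5 i$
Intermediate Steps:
$h{\left(Z \right)} = - \frac{Z}{9}$ ($h{\left(Z \right)} = Z \left(- \frac{1}{9}\right) = - \frac{Z}{9}$)
$O{\left(P \right)} = 429$
$T{\left(Y,u \right)} = -87 + Y u^{2}$ ($T{\left(Y,u \right)} = Y u u - 87 = Y u^{2} - 87 = -87 + Y u^{2}$)
$\sqrt{T{\left(-312,-370 \right)} + O{\left(h{\left(-12 \right)} \right)}} = \sqrt{\left(-87 - 312 \left(-370\right)^{2}\right) + 429} = \sqrt{\left(-87 - 42712800\right) + 429} = \sqrt{-42712887 + 429} = \sqrt{-42712458} = i \sqrt{42712458}$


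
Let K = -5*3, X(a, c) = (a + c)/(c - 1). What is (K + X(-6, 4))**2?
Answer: 2209/9 ≈ 245.44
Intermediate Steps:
X(a, c) = (a + c)/(-1 + c)
K = -15
(K + X(-6, 4))**2 = (-15 + (-6 + 4)/(-1 + 4))**2 = (-15 - 2/3)**2 = (-47/3)**2 = 2209/9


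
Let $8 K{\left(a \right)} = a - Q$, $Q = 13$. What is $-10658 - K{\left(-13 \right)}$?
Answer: $- \frac{42619}{4} \approx -10655.0$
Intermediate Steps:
$K{\left(a \right)} = - \frac{13}{8} + \frac{a}{8}$ ($K{\left(a \right)} = \frac{a - 13}{8} = \frac{-13 + a}{8} = - \frac{13}{8} + \frac{a}{8}$)
$-10658 - K{\left(-13 \right)} = -10658 - \left(- \frac{13}{8} + \frac{1}{8} \left(-13\right)\right) = -10658 - \left(- \frac{13}{8} - \frac{13}{8}\right) = -10658 - - \frac{13}{4} = -10658 + \frac{13}{4} = - \frac{42619}{4}$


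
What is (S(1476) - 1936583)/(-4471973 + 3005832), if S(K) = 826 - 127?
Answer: 1935884/1466141 ≈ 1.3204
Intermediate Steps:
S(K) = 699
(S(1476) - 1936583)/(-4471973 + 3005832) = (699 - 1936583)/(-4471973 + 3005832) = -1935884/(-1466141) = -1935884*(-1/1466141) = 1935884/1466141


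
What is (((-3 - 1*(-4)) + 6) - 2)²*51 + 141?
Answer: 1416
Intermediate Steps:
(((-3 - 1*(-4)) + 6) - 2)²*51 + 141 = (((-3 + 4) + 6) - 2)²*51 + 141 = ((1 + 6) - 2)²*51 + 141 = (7 - 2)²*51 + 141 = 5²*51 + 141 = 25*51 + 141 = 1275 + 141 = 1416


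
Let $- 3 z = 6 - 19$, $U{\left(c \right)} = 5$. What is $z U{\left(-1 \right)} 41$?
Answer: $\frac{2665}{3} \approx 888.33$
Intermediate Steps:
$z = \frac{13}{3}$ ($z = - \frac{6 - 19}{3} = \left(- \frac{1}{3}\right) \left(-13\right) = \frac{13}{3} \approx 4.3333$)
$z U{\left(-1 \right)} 41 = \frac{13}{3} \cdot 5 \cdot 41 = \frac{65}{3} \cdot 41 = \frac{2665}{3}$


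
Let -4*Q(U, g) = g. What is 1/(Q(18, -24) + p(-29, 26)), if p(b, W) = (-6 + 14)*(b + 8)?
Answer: -1/162 ≈ -0.0061728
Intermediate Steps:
p(b, W) = 64 + 8*b (p(b, W) = 8*(8 + b) = 64 + 8*b)
Q(U, g) = -g/4
1/(Q(18, -24) + p(-29, 26)) = 1/(-1/4*(-24) + (64 + 8*(-29))) = 1/(6 + (64 - 232)) = 1/(6 - 168) = 1/(-162) = -1/162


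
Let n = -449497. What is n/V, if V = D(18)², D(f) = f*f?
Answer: -449497/104976 ≈ -4.2819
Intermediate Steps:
D(f) = f²
V = 104976 (V = (18²)² = 324² = 104976)
n/V = -449497/104976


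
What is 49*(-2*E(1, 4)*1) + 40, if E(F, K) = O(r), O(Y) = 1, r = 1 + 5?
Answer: -58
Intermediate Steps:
r = 6
E(F, K) = 1
49*(-2*E(1, 4)*1) + 40 = 49*(-2*1*1) + 40 = 49*(-2*1) + 40 = 49*(-2) + 40 = -98 + 40 = -58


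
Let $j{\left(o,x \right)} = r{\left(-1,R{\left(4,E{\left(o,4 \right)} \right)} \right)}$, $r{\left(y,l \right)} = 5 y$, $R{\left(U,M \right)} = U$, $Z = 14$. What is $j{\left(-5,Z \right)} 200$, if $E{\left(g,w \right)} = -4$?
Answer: $-1000$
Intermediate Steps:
$j{\left(o,x \right)} = -5$ ($j{\left(o,x \right)} = 5 \left(-1\right) = -5$)
$j{\left(-5,Z \right)} 200 = \left(-5\right) 200 = -1000$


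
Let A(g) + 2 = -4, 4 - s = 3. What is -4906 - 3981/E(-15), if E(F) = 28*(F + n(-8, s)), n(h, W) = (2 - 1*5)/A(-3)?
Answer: -1987855/406 ≈ -4896.2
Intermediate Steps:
s = 1 (s = 4 - 1*3 = 4 - 3 = 1)
A(g) = -6 (A(g) = -2 - 4 = -6)
n(h, W) = ½ (n(h, W) = (2 - 1*5)/(-6) = (2 - 5)*(-⅙) = -3*(-⅙) = ½)
E(F) = 14 + 28*F (E(F) = 28*(F + ½) = 28*(½ + F) = 14 + 28*F)
-4906 - 3981/E(-15) = -4906 - 3981/(14 + 28*(-15)) = -4906 - 3981/(14 - 420) = -4906 - 3981/(-406) = -4906 - 3981*(-1/406) = -4906 + 3981/406 = -1987855/406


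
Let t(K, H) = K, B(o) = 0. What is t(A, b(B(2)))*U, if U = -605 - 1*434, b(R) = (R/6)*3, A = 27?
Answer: -28053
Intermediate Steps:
b(R) = R/2 (b(R) = (R*(⅙))*3 = (R/6)*3 = R/2)
U = -1039 (U = -605 - 434 = -1039)
t(A, b(B(2)))*U = 27*(-1039) = -28053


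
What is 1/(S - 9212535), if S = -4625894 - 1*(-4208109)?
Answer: -1/9630320 ≈ -1.0384e-7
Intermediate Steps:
S = -417785 (S = -4625894 + 4208109 = -417785)
1/(S - 9212535) = 1/(-417785 - 9212535) = 1/(-9630320) = -1/9630320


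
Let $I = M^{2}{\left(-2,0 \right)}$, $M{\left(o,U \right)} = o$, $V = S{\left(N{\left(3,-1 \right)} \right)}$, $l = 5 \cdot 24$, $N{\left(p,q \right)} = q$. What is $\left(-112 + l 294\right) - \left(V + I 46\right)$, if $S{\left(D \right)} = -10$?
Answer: $34994$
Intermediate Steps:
$l = 120$
$V = -10$
$I = 4$ ($I = \left(-2\right)^{2} = 4$)
$\left(-112 + l 294\right) - \left(V + I 46\right) = \left(-112 + 120 \cdot 294\right) - \left(-10 + 4 \cdot 46\right) = \left(-112 + 35280\right) - \left(-10 + 184\right) = 35168 - 174 = 34994$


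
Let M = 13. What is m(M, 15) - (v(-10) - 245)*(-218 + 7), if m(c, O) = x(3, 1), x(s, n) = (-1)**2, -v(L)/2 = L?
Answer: -47474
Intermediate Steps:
v(L) = -2*L
x(s, n) = 1
m(c, O) = 1
m(M, 15) - (v(-10) - 245)*(-218 + 7) = 1 - (-2*(-10) - 245)*(-218 + 7) = 1 - (20 - 245)*(-211) = 1 - (-225)*(-211) = 1 - 1*47475 = 1 - 47475 = -47474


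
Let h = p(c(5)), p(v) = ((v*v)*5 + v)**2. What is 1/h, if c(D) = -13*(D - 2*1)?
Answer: 1/57244356 ≈ 1.7469e-8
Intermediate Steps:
c(D) = 26 - 13*D (c(D) = -13*(D - 2) = -13*(-2 + D) = 26 - 13*D)
p(v) = (v + 5*v**2)**2 (p(v) = (v**2*5 + v)**2 = (5*v**2 + v)**2 = (v + 5*v**2)**2)
h = 57244356 (h = (26 - 13*5)**2*(1 + 5*(26 - 13*5))**2 = (26 - 65)**2*(1 + 5*(26 - 65))**2 = (-39)**2*(1 + 5*(-39))**2 = 1521*(1 - 195)**2 = 1521*(-194)**2 = 1521*37636 = 57244356)
1/h = 1/57244356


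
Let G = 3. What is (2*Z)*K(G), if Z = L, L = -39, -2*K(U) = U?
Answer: 117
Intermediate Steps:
K(U) = -U/2
Z = -39
(2*Z)*K(G) = (2*(-39))*(-½*3) = -78*(-3/2) = 117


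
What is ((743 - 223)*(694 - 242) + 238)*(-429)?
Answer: -100934262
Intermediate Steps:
((743 - 223)*(694 - 242) + 238)*(-429) = (520*452 + 238)*(-429) = (235040 + 238)*(-429) = 235278*(-429) = -100934262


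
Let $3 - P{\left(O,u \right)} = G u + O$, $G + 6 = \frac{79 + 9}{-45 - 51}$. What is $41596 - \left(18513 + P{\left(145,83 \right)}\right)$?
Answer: $\frac{271811}{12} \approx 22651.0$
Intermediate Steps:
$G = - \frac{83}{12}$ ($G = -6 + \frac{79 + 9}{-45 - 51} = -6 + \frac{88}{-96} = -6 + 88 \left(- \frac{1}{96}\right) = -6 - \frac{11}{12} = - \frac{83}{12} \approx -6.9167$)
$P{\left(O,u \right)} = 3 - O + \frac{83 u}{12}$ ($P{\left(O,u \right)} = 3 - \left(- \frac{83 u}{12} + O\right) = 3 - \left(O - \frac{83 u}{12}\right) = 3 - O + \frac{83 u}{12}$)
$41596 - \left(18513 + P{\left(145,83 \right)}\right) = 41596 - \left(18516 - 145 + \frac{6889}{12}\right) = 41596 - \frac{227341}{12} = \frac{271811}{12}$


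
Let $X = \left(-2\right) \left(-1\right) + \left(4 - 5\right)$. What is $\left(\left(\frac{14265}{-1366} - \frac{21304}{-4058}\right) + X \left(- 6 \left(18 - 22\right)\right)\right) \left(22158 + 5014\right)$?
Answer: $\frac{708179529238}{1385807} \approx 5.1102 \cdot 10^{5}$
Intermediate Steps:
$X = 1$ ($X = 2 - 1 = 1$)
$\left(\left(\frac{14265}{-1366} - \frac{21304}{-4058}\right) + X \left(- 6 \left(18 - 22\right)\right)\right) \left(22158 + 5014\right) = \left(\left(\frac{14265}{-1366} - \frac{21304}{-4058}\right) + 1 \left(- 6 \left(18 - 22\right)\right)\right) \left(22158 + 5014\right) = \left(\left(14265 \left(- \frac{1}{1366}\right) - - \frac{10652}{2029}\right) + 1 \left(\left(-6\right) \left(-4\right)\right)\right) 27172 = \left(\left(- \frac{14265}{1366} + \frac{10652}{2029}\right) + 1 \cdot 24\right) 27172 = \left(- \frac{14393053}{2771614} + 24\right) 27172 = \frac{52125683}{2771614} \cdot 27172 = \frac{708179529238}{1385807}$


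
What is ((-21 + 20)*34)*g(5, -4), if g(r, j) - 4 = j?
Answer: 0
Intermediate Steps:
g(r, j) = 4 + j
((-21 + 20)*34)*g(5, -4) = ((-21 + 20)*34)*(4 - 4) = -1*34*0 = -34*0 = 0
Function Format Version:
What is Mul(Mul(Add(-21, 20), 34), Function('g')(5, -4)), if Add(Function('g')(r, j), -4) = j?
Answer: 0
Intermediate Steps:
Function('g')(r, j) = Add(4, j)
Mul(Mul(Add(-21, 20), 34), Function('g')(5, -4)) = Mul(Mul(Add(-21, 20), 34), Add(4, -4)) = Mul(Mul(-1, 34), 0) = Mul(-34, 0) = 0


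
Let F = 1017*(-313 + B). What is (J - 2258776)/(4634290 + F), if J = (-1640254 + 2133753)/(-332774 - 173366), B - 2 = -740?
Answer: -1143257378139/1804603197220 ≈ -0.63352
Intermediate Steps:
B = -738 (B = 2 - 740 = -738)
F = -1068867 (F = 1017*(-313 - 738) = 1017*(-1051) = -1068867)
J = -493499/506140 (J = 493499/(-506140) = 493499*(-1/506140) = -493499/506140 ≈ -0.97502)
(J - 2258776)/(4634290 + F) = (-493499/506140 - 2258776)/(4634290 - 1068867) = -1143257378139/506140/3565423 = -1143257378139/506140*1/3565423 = -1143257378139/1804603197220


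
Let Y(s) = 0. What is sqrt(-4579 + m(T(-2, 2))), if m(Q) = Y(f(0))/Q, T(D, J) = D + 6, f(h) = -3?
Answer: I*sqrt(4579) ≈ 67.668*I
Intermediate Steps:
T(D, J) = 6 + D
m(Q) = 0 (m(Q) = 0/Q = 0)
sqrt(-4579 + m(T(-2, 2))) = sqrt(-4579 + 0) = sqrt(-4579) = I*sqrt(4579)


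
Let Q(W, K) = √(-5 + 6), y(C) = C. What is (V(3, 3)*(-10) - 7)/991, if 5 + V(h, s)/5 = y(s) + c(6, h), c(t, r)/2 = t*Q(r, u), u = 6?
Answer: -507/991 ≈ -0.51160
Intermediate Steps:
Q(W, K) = 1 (Q(W, K) = √1 = 1)
c(t, r) = 2*t (c(t, r) = 2*(t*1) = 2*t)
V(h, s) = 35 + 5*s (V(h, s) = -25 + 5*(s + 2*6) = -25 + 5*(s + 12) = -25 + 5*(12 + s) = -25 + (60 + 5*s) = 35 + 5*s)
(V(3, 3)*(-10) - 7)/991 = ((35 + 5*3)*(-10) - 7)/991 = ((35 + 15)*(-10) - 7)*(1/991) = (50*(-10) - 7)*(1/991) = (-500 - 7)*(1/991) = -507*1/991 = -507/991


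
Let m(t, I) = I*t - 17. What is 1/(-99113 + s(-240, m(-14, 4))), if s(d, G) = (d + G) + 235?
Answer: -1/99191 ≈ -1.0082e-5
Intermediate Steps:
m(t, I) = -17 + I*t
s(d, G) = 235 + G + d (s(d, G) = (G + d) + 235 = 235 + G + d)
1/(-99113 + s(-240, m(-14, 4))) = 1/(-99113 + (235 + (-17 + 4*(-14)) - 240)) = 1/(-99113 + (235 + (-17 - 56) - 240)) = 1/(-99113 + (235 - 73 - 240)) = 1/(-99113 - 78) = 1/(-99191) = -1/99191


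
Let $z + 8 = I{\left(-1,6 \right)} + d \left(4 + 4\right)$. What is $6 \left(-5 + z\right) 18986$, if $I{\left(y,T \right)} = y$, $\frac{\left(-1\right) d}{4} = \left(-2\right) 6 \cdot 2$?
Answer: $85892664$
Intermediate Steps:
$d = 96$ ($d = - 4 \left(-2\right) 6 \cdot 2 = - 4 \left(\left(-12\right) 2\right) = \left(-4\right) \left(-24\right) = 96$)
$z = 759$ ($z = -8 - \left(1 - 96 \left(4 + 4\right)\right) = -8 + \left(-1 + 96 \cdot 8\right) = -8 + \left(-1 + 768\right) = -8 + 767 = 759$)
$6 \left(-5 + z\right) 18986 = 6 \left(-5 + 759\right) 18986 = 6 \cdot 754 \cdot 18986 = 4524 \cdot 18986 = 85892664$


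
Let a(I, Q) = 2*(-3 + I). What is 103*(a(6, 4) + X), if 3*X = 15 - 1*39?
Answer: -206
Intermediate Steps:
X = -8 (X = (15 - 1*39)/3 = (15 - 39)/3 = (⅓)*(-24) = -8)
a(I, Q) = -6 + 2*I
103*(a(6, 4) + X) = 103*((-6 + 2*6) - 8) = 103*((-6 + 12) - 8) = 103*(6 - 8) = 103*(-2) = -206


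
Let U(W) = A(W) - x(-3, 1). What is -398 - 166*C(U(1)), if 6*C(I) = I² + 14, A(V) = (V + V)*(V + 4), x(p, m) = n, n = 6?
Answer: -1228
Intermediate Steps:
x(p, m) = 6
A(V) = 2*V*(4 + V) (A(V) = (2*V)*(4 + V) = 2*V*(4 + V))
U(W) = -6 + 2*W*(4 + W) (U(W) = 2*W*(4 + W) - 1*6 = 2*W*(4 + W) - 6 = -6 + 2*W*(4 + W))
C(I) = 7/3 + I²/6 (C(I) = (I² + 14)/6 = (14 + I²)/6 = 7/3 + I²/6)
-398 - 166*C(U(1)) = -398 - 166*(7/3 + (-6 + 2*1*(4 + 1))²/6) = -398 - 166*(7/3 + (-6 + 2*1*5)²/6) = -398 - 166*(7/3 + (-6 + 10)²/6) = -398 - 166*(7/3 + (⅙)*4²) = -398 - 166*(7/3 + (⅙)*16) = -398 - 166*(7/3 + 8/3) = -398 - 166*5 = -398 - 830 = -1228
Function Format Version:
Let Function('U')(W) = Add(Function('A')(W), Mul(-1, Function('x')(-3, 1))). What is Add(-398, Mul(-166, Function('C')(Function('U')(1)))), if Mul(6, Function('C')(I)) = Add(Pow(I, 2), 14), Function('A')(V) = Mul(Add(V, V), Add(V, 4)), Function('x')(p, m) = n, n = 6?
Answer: -1228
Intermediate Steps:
Function('x')(p, m) = 6
Function('A')(V) = Mul(2, V, Add(4, V)) (Function('A')(V) = Mul(Mul(2, V), Add(4, V)) = Mul(2, V, Add(4, V)))
Function('U')(W) = Add(-6, Mul(2, W, Add(4, W))) (Function('U')(W) = Add(Mul(2, W, Add(4, W)), Mul(-1, 6)) = Add(Mul(2, W, Add(4, W)), -6) = Add(-6, Mul(2, W, Add(4, W))))
Function('C')(I) = Add(Rational(7, 3), Mul(Rational(1, 6), Pow(I, 2))) (Function('C')(I) = Mul(Rational(1, 6), Add(Pow(I, 2), 14)) = Mul(Rational(1, 6), Add(14, Pow(I, 2))) = Add(Rational(7, 3), Mul(Rational(1, 6), Pow(I, 2))))
Add(-398, Mul(-166, Function('C')(Function('U')(1)))) = Add(-398, Mul(-166, Add(Rational(7, 3), Mul(Rational(1, 6), Pow(Add(-6, Mul(2, 1, Add(4, 1))), 2))))) = Add(-398, Mul(-166, Add(Rational(7, 3), Mul(Rational(1, 6), Pow(Add(-6, Mul(2, 1, 5)), 2))))) = Add(-398, Mul(-166, Add(Rational(7, 3), Mul(Rational(1, 6), Pow(Add(-6, 10), 2))))) = Add(-398, Mul(-166, Add(Rational(7, 3), Mul(Rational(1, 6), Pow(4, 2))))) = Add(-398, Mul(-166, Add(Rational(7, 3), Mul(Rational(1, 6), 16)))) = Add(-398, Mul(-166, Add(Rational(7, 3), Rational(8, 3)))) = Add(-398, Mul(-166, 5)) = Add(-398, -830) = -1228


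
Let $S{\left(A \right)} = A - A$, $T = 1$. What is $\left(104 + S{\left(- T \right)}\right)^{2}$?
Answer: $10816$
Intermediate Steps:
$S{\left(A \right)} = 0$
$\left(104 + S{\left(- T \right)}\right)^{2} = \left(104 + 0\right)^{2} = 104^{2} = 10816$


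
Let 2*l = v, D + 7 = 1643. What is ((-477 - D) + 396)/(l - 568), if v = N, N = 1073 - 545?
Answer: 1717/304 ≈ 5.6480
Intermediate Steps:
N = 528
v = 528
D = 1636 (D = -7 + 1643 = 1636)
l = 264 (l = (1/2)*528 = 264)
((-477 - D) + 396)/(l - 568) = ((-477 - 1*1636) + 396)/(264 - 568) = ((-477 - 1636) + 396)/(-304) = (-2113 + 396)*(-1/304) = -1717*(-1/304) = 1717/304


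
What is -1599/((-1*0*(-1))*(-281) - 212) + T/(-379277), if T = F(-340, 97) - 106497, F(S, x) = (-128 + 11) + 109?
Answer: 629042983/80406724 ≈ 7.8233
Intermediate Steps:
F(S, x) = -8 (F(S, x) = -117 + 109 = -8)
T = -106505 (T = -8 - 106497 = -106505)
-1599/((-1*0*(-1))*(-281) - 212) + T/(-379277) = -1599/((-1*0*(-1))*(-281) - 212) - 106505/(-379277) = -1599/((0*(-1))*(-281) - 212) - 106505*(-1/379277) = -1599/(0*(-281) - 212) + 106505/379277 = -1599/(0 - 212) + 106505/379277 = -1599/(-212) + 106505/379277 = -1599*(-1/212) + 106505/379277 = 1599/212 + 106505/379277 = 629042983/80406724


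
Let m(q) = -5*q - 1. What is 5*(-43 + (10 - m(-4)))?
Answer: -260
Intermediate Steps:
m(q) = -1 - 5*q
5*(-43 + (10 - m(-4))) = 5*(-43 + (10 - (-1 - 5*(-4)))) = 5*(-43 + (10 - (-1 + 20))) = 5*(-43 + (10 - 1*19)) = 5*(-43 + (10 - 19)) = 5*(-43 - 9) = 5*(-52) = -260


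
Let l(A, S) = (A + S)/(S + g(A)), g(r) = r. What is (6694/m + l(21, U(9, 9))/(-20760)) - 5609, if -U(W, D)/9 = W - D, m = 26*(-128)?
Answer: -24228796393/4318080 ≈ -5611.0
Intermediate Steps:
m = -3328
U(W, D) = -9*W + 9*D (U(W, D) = -9*(W - D) = -9*W + 9*D)
l(A, S) = 1 (l(A, S) = (A + S)/(S + A) = (A + S)/(A + S) = 1)
(6694/m + l(21, U(9, 9))/(-20760)) - 5609 = (6694/(-3328) + 1/(-20760)) - 5609 = (6694*(-1/3328) + 1*(-1/20760)) - 5609 = (-3347/1664 - 1/20760) - 5609 = -8685673/4318080 - 5609 = -24228796393/4318080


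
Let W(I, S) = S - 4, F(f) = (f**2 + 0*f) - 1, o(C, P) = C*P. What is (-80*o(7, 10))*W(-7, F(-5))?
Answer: -112000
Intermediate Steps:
F(f) = -1 + f**2 (F(f) = (f**2 + 0) - 1 = f**2 - 1 = -1 + f**2)
W(I, S) = -4 + S
(-80*o(7, 10))*W(-7, F(-5)) = (-560*10)*(-4 + (-1 + (-5)**2)) = (-80*70)*(-4 + (-1 + 25)) = -5600*(-4 + 24) = -5600*20 = -112000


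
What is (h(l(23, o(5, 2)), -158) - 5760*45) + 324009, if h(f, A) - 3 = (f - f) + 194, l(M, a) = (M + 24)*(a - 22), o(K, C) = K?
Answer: 65006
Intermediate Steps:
l(M, a) = (-22 + a)*(24 + M) (l(M, a) = (24 + M)*(-22 + a) = (-22 + a)*(24 + M))
h(f, A) = 197 (h(f, A) = 3 + ((f - f) + 194) = 3 + (0 + 194) = 3 + 194 = 197)
(h(l(23, o(5, 2)), -158) - 5760*45) + 324009 = (197 - 5760*45) + 324009 = (197 - 259200) + 324009 = -259003 + 324009 = 65006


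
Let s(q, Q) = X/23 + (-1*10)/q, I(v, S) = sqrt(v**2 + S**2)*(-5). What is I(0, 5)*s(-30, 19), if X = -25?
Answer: 1300/69 ≈ 18.841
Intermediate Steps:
I(v, S) = -5*sqrt(S**2 + v**2) (I(v, S) = sqrt(S**2 + v**2)*(-5) = -5*sqrt(S**2 + v**2))
s(q, Q) = -25/23 - 10/q (s(q, Q) = -25/23 + (-1*10)/q = -25*1/23 - 10/q = -25/23 - 10/q)
I(0, 5)*s(-30, 19) = (-5*sqrt(5**2 + 0**2))*(-25/23 - 10/(-30)) = (-5*sqrt(25 + 0))*(-25/23 - 10*(-1/30)) = (-5*sqrt(25))*(-25/23 + 1/3) = -5*5*(-52/69) = -25*(-52/69) = 1300/69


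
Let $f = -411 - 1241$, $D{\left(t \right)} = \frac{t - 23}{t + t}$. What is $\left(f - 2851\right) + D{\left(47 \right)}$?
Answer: $- \frac{211629}{47} \approx -4502.7$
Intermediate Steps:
$D{\left(t \right)} = \frac{-23 + t}{2 t}$
$f = -1652$ ($f = -411 - 1241 = -1652$)
$\left(f - 2851\right) + D{\left(47 \right)} = \left(-1652 - 2851\right) + \frac{-23 + 47}{2 \cdot 47} = -4503 + \frac{1}{2} \cdot \frac{1}{47} \cdot 24 = -4503 + \frac{12}{47} = - \frac{211629}{47}$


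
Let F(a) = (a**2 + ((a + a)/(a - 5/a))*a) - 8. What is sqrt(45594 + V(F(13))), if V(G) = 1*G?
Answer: 9*sqrt(3800454)/82 ≈ 213.97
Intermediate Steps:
F(a) = -8 + a**2 + 2*a**2/(a - 5/a) (F(a) = (a**2 + ((2*a)/(a - 5/a))*a) - 8 = (a**2 + (2*a/(a - 5/a))*a) - 8 = (a**2 + 2*a**2/(a - 5/a)) - 8 = -8 + a**2 + 2*a**2/(a - 5/a))
V(G) = G
sqrt(45594 + V(F(13))) = sqrt(45594 + (40 + 13**4 - 13*13**2 + 2*13**3)/(-5 + 13**2)) = sqrt(45594 + (40 + 28561 - 13*169 + 2*2197)/(-5 + 169)) = sqrt(45594 + (40 + 28561 - 2197 + 4394)/164) = sqrt(45594 + (1/164)*30798) = sqrt(45594 + 15399/82) = sqrt(3754107/82) = 9*sqrt(3800454)/82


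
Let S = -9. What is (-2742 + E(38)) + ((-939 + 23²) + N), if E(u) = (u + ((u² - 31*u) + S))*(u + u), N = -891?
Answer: 18377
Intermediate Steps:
E(u) = 2*u*(-9 + u² - 30*u) (E(u) = (u + ((u² - 31*u) - 9))*(u + u) = (u + (-9 + u² - 31*u))*(2*u) = (-9 + u² - 30*u)*(2*u) = 2*u*(-9 + u² - 30*u))
(-2742 + E(38)) + ((-939 + 23²) + N) = (-2742 + 2*38*(-9 + 38² - 30*38)) + ((-939 + 23²) - 891) = (-2742 + 2*38*(-9 + 1444 - 1140)) + ((-939 + 529) - 891) = (-2742 + 2*38*295) + (-410 - 891) = (-2742 + 22420) - 1301 = 19678 - 1301 = 18377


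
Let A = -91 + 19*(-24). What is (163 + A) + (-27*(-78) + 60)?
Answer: 1782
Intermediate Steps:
A = -547 (A = -91 - 456 = -547)
(163 + A) + (-27*(-78) + 60) = (163 - 547) + (-27*(-78) + 60) = -384 + (2106 + 60) = -384 + 2166 = 1782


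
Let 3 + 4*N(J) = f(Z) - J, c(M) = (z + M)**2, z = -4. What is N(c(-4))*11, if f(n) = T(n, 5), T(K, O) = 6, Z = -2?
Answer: -671/4 ≈ -167.75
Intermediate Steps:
f(n) = 6
c(M) = (-4 + M)**2
N(J) = 3/4 - J/4 (N(J) = -3/4 + (6 - J)/4 = -3/4 + (3/2 - J/4) = 3/4 - J/4)
N(c(-4))*11 = (3/4 - (-4 - 4)**2/4)*11 = (3/4 - 1/4*(-8)**2)*11 = (3/4 - 1/4*64)*11 = (3/4 - 16)*11 = -61/4*11 = -671/4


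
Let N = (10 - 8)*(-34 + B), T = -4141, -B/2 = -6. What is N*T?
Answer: 182204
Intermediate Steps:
B = 12 (B = -2*(-6) = 12)
N = -44 (N = (10 - 8)*(-34 + 12) = 2*(-22) = -44)
N*T = -44*(-4141) = 182204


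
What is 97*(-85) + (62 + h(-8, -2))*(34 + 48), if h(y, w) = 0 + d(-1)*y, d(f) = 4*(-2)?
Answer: 2087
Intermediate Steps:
d(f) = -8
h(y, w) = -8*y (h(y, w) = 0 - 8*y = -8*y)
97*(-85) + (62 + h(-8, -2))*(34 + 48) = 97*(-85) + (62 - 8*(-8))*(34 + 48) = -8245 + (62 + 64)*82 = -8245 + 126*82 = -8245 + 10332 = 2087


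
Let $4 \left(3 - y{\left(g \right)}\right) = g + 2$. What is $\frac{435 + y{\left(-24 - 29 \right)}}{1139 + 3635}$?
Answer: $\frac{1803}{19096} \approx 0.094418$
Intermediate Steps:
$y{\left(g \right)} = \frac{5}{2} - \frac{g}{4}$ ($y{\left(g \right)} = 3 - \frac{g + 2}{4} = 3 - \frac{2 + g}{4} = 3 - \left(\frac{1}{2} + \frac{g}{4}\right) = \frac{5}{2} - \frac{g}{4}$)
$\frac{435 + y{\left(-24 - 29 \right)}}{1139 + 3635} = \frac{435 - \left(- \frac{5}{2} + \frac{-24 - 29}{4}\right)}{1139 + 3635} = \frac{435 - \left(- \frac{5}{2} + \frac{-24 - 29}{4}\right)}{4774} = \left(435 + \left(\frac{5}{2} - - \frac{53}{4}\right)\right) \frac{1}{4774} = \left(435 + \left(\frac{5}{2} + \frac{53}{4}\right)\right) \frac{1}{4774} = \left(435 + \frac{63}{4}\right) \frac{1}{4774} = \frac{1803}{4} \cdot \frac{1}{4774} = \frac{1803}{19096}$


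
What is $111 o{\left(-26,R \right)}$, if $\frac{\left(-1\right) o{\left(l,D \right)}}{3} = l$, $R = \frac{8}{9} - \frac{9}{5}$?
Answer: $8658$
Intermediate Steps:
$R = - \frac{41}{45}$ ($R = 8 \cdot \frac{1}{9} - \frac{9}{5} = \frac{8}{9} - \frac{9}{5} = - \frac{41}{45} \approx -0.91111$)
$o{\left(l,D \right)} = - 3 l$
$111 o{\left(-26,R \right)} = 111 \left(\left(-3\right) \left(-26\right)\right) = 111 \cdot 78 = 8658$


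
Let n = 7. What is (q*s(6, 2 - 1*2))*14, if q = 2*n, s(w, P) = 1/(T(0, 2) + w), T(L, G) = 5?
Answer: 196/11 ≈ 17.818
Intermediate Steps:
s(w, P) = 1/(5 + w)
q = 14 (q = 2*7 = 14)
(q*s(6, 2 - 1*2))*14 = (14/(5 + 6))*14 = (14/11)*14 = 196/11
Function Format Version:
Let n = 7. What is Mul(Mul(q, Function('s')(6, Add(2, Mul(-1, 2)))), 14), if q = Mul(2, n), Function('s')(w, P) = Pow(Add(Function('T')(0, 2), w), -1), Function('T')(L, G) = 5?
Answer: Rational(196, 11) ≈ 17.818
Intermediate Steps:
Function('s')(w, P) = Pow(Add(5, w), -1)
q = 14 (q = Mul(2, 7) = 14)
Mul(Mul(q, Function('s')(6, Add(2, Mul(-1, 2)))), 14) = Mul(Mul(14, Pow(Add(5, 6), -1)), 14) = Mul(Mul(14, Pow(11, -1)), 14) = Mul(Mul(14, Rational(1, 11)), 14) = Mul(Rational(14, 11), 14) = Rational(196, 11)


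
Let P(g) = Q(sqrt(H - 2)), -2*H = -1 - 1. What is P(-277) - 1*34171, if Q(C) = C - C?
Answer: -34171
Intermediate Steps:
H = 1 (H = -(-1 - 1)/2 = -1/2*(-2) = 1)
Q(C) = 0
P(g) = 0
P(-277) - 1*34171 = 0 - 1*34171 = 0 - 34171 = -34171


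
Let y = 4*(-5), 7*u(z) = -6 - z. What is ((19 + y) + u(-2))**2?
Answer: 121/49 ≈ 2.4694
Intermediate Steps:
u(z) = -6/7 - z/7 (u(z) = (-6 - z)/7 = -6/7 - z/7)
y = -20
((19 + y) + u(-2))**2 = ((19 - 20) + (-6/7 - 1/7*(-2)))**2 = (-1 + (-6/7 + 2/7))**2 = (-1 - 4/7)**2 = (-11/7)**2 = 121/49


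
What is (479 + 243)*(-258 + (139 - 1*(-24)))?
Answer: -68590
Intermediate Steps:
(479 + 243)*(-258 + (139 - 1*(-24))) = 722*(-258 + (139 + 24)) = 722*(-258 + 163) = 722*(-95) = -68590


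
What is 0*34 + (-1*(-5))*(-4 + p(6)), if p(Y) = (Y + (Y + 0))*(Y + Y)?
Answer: 700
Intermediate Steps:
p(Y) = 4*Y² (p(Y) = (Y + Y)*(2*Y) = (2*Y)*(2*Y) = 4*Y²)
0*34 + (-1*(-5))*(-4 + p(6)) = 0*34 + (-1*(-5))*(-4 + 4*6²) = 0 + 5*(-4 + 4*36) = 0 + 5*(-4 + 144) = 0 + 5*140 = 0 + 700 = 700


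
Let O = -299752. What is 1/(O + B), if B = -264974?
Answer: -1/564726 ≈ -1.7708e-6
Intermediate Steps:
1/(O + B) = 1/(-299752 - 264974) = 1/(-564726) = -1/564726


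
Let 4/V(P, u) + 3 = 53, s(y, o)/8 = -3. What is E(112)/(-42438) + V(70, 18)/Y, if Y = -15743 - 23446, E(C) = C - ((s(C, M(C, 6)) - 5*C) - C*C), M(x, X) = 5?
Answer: -720646882/2309864975 ≈ -0.31199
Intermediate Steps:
s(y, o) = -24 (s(y, o) = 8*(-3) = -24)
V(P, u) = 2/25 (V(P, u) = 4/(-3 + 53) = 4/50 = 4*(1/50) = 2/25)
E(C) = 24 + C² + 6*C (E(C) = C - ((-24 - 5*C) - C*C) = C - ((-24 - 5*C) - C²) = C - (-24 - C² - 5*C) = C + (24 + C² + 5*C) = 24 + C² + 6*C)
Y = -39189
E(112)/(-42438) + V(70, 18)/Y = (24 + 112² + 6*112)/(-42438) + (2/25)/(-39189) = (24 + 12544 + 672)*(-1/42438) + (2/25)*(-1/39189) = 13240*(-1/42438) - 2/979725 = -6620/21219 - 2/979725 = -720646882/2309864975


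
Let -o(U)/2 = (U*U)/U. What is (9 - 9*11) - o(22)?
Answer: -46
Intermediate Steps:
o(U) = -2*U (o(U) = -2*U*U/U = -2*U**2/U = -2*U)
(9 - 9*11) - o(22) = (9 - 9*11) - (-2)*22 = (9 - 99) - 1*(-44) = -90 + 44 = -46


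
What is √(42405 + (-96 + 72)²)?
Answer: √42981 ≈ 207.32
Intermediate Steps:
√(42405 + (-96 + 72)²) = √(42405 + (-24)²) = √(42405 + 576) = √42981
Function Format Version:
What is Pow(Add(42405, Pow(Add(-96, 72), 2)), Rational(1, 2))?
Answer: Pow(42981, Rational(1, 2)) ≈ 207.32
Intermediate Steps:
Pow(Add(42405, Pow(Add(-96, 72), 2)), Rational(1, 2)) = Pow(Add(42405, Pow(-24, 2)), Rational(1, 2)) = Pow(Add(42405, 576), Rational(1, 2)) = Pow(42981, Rational(1, 2))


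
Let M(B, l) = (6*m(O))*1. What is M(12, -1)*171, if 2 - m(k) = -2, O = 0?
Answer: 4104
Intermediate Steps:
m(k) = 4 (m(k) = 2 - 1*(-2) = 2 + 2 = 4)
M(B, l) = 24 (M(B, l) = (6*4)*1 = 24*1 = 24)
M(12, -1)*171 = 24*171 = 4104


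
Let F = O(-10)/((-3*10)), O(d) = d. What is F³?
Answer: 1/27 ≈ 0.037037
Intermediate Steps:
F = ⅓ (F = -10/((-3*10)) = -10/(-30) = -10*(-1/30) = ⅓ ≈ 0.33333)
F³ = (⅓)³ = 1/27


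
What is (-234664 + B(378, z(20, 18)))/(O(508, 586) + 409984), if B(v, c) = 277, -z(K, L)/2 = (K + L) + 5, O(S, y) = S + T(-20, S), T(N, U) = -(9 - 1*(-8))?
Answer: -78129/136825 ≈ -0.57101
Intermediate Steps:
T(N, U) = -17 (T(N, U) = -(9 + 8) = -1*17 = -17)
O(S, y) = -17 + S (O(S, y) = S - 17 = -17 + S)
z(K, L) = -10 - 2*K - 2*L (z(K, L) = -2*((K + L) + 5) = -2*(5 + K + L) = -10 - 2*K - 2*L)
(-234664 + B(378, z(20, 18)))/(O(508, 586) + 409984) = (-234664 + 277)/((-17 + 508) + 409984) = -234387/(491 + 409984) = -234387/410475 = -234387*1/410475 = -78129/136825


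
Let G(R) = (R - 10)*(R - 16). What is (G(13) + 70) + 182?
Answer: 243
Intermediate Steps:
G(R) = (-16 + R)*(-10 + R) (G(R) = (-10 + R)*(-16 + R) = (-16 + R)*(-10 + R))
(G(13) + 70) + 182 = ((160 + 13² - 26*13) + 70) + 182 = ((160 + 169 - 338) + 70) + 182 = (-9 + 70) + 182 = 61 + 182 = 243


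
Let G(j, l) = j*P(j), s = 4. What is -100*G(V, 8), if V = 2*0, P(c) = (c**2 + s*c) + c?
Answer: 0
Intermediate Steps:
P(c) = c**2 + 5*c (P(c) = (c**2 + 4*c) + c = c**2 + 5*c)
V = 0
G(j, l) = j**2*(5 + j) (G(j, l) = j*(j*(5 + j)) = j**2*(5 + j))
-100*G(V, 8) = -100*0**2*(5 + 0) = -0*5 = -100*0 = 0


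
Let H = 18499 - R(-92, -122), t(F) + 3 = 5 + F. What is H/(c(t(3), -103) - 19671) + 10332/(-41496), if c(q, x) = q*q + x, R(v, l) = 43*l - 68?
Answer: -14192749/9756006 ≈ -1.4548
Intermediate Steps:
t(F) = 2 + F (t(F) = -3 + (5 + F) = 2 + F)
R(v, l) = -68 + 43*l
c(q, x) = x + q² (c(q, x) = q² + x = x + q²)
H = 23813 (H = 18499 - (-68 + 43*(-122)) = 18499 - (-68 - 5246) = 18499 - 1*(-5314) = 18499 + 5314 = 23813)
H/(c(t(3), -103) - 19671) + 10332/(-41496) = 23813/((-103 + (2 + 3)²) - 19671) + 10332/(-41496) = 23813/((-103 + 5²) - 19671) + 10332*(-1/41496) = 23813/((-103 + 25) - 19671) - 123/494 = 23813/(-78 - 19671) - 123/494 = 23813/(-19749) - 123/494 = 23813*(-1/19749) - 123/494 = -23813/19749 - 123/494 = -14192749/9756006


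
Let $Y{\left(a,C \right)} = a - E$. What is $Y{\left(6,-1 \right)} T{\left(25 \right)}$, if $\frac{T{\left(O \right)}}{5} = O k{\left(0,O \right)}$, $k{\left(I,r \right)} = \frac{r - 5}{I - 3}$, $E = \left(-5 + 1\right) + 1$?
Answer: $-7500$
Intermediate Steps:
$E = -3$ ($E = -4 + 1 = -3$)
$Y{\left(a,C \right)} = 3 + a$ ($Y{\left(a,C \right)} = a - -3 = a + 3 = 3 + a$)
$k{\left(I,r \right)} = \frac{-5 + r}{-3 + I}$
$T{\left(O \right)} = 5 O \left(\frac{5}{3} - \frac{O}{3}\right)$ ($T{\left(O \right)} = 5 O \frac{-5 + O}{-3 + 0} = 5 O \frac{-5 + O}{-3} = 5 O \left(- \frac{-5 + O}{3}\right) = 5 O \left(\frac{5}{3} - \frac{O}{3}\right)$)
$Y{\left(6,-1 \right)} T{\left(25 \right)} = \left(3 + 6\right) \frac{5}{3} \cdot 25 \left(5 - 25\right) = 9 \cdot \frac{5}{3} \cdot 25 \left(5 - 25\right) = 9 \cdot \frac{5}{3} \cdot 25 \left(-20\right) = 9 \left(- \frac{2500}{3}\right) = -7500$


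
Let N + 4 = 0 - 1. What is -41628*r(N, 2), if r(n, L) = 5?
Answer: -208140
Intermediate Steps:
N = -5 (N = -4 + (0 - 1) = -4 - 1 = -5)
-41628*r(N, 2) = -41628*5 = -208140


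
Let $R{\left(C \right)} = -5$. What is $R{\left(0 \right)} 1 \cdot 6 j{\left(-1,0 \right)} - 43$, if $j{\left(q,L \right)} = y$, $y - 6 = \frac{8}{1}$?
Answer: $-463$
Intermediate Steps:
$y = 14$ ($y = 6 + \frac{8}{1} = 6 + 8 \cdot 1 = 6 + 8 = 14$)
$j{\left(q,L \right)} = 14$
$R{\left(0 \right)} 1 \cdot 6 j{\left(-1,0 \right)} - 43 = \left(-5\right) 1 \cdot 6 \cdot 14 - 43 = \left(-5\right) 6 \cdot 14 - 43 = \left(-30\right) 14 - 43 = -420 - 43 = -463$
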